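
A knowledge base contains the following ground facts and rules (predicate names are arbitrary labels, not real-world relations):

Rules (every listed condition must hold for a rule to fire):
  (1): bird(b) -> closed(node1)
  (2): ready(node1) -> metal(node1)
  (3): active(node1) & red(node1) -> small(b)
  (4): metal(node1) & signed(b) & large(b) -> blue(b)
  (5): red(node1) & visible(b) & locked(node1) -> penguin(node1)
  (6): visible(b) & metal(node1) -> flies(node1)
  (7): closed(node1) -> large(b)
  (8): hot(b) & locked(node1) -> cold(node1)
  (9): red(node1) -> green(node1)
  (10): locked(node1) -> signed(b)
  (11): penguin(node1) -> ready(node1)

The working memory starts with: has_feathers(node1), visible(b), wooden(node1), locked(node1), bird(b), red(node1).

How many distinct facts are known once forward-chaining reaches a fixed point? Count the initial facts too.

15

Round 1 fires (1), (5), (9), (10), giving closed(node1), penguin(node1), green(node1), signed(b).
Round 2 fires (7), (11), giving large(b), ready(node1).
Round 3 fires (2), giving metal(node1).
Round 4 fires (4), (6), giving blue(b), flies(node1).
Closure: {bird(b), blue(b), closed(node1), flies(node1), green(node1), has_feathers(node1), large(b), locked(node1), metal(node1), penguin(node1), ready(node1), red(node1), signed(b), visible(b), wooden(node1)} — 15 facts.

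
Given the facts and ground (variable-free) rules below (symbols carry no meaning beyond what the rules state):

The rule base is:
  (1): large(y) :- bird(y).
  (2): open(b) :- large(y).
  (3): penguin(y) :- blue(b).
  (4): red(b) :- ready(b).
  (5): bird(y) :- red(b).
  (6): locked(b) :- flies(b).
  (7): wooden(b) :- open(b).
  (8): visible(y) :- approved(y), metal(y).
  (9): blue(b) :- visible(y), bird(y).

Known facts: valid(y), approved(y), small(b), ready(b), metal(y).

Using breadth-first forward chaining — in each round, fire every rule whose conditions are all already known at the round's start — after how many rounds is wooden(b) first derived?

5

Round 1 fires (4), (8), giving red(b), visible(y).
Round 2 fires (5), giving bird(y).
Round 3 fires (1), (9), giving large(y), blue(b).
Round 4 fires (2), (3), giving open(b), penguin(y).
Round 5 fires (7), giving wooden(b).
wooden(b) first appears in round 5.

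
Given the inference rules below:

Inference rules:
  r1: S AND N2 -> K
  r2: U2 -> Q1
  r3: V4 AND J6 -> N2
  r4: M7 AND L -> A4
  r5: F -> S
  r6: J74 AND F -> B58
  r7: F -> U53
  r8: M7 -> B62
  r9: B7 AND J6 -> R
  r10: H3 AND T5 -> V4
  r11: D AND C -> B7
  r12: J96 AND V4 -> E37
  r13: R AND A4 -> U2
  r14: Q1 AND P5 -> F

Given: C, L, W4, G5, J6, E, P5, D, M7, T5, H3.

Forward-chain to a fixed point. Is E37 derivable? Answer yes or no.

no

Round 1 fires r4, r8, r10, r11, giving A4, B62, V4, B7.
Round 2 fires r3, r9, giving N2, R.
Round 3 fires r13, giving U2.
Round 4 fires r2, giving Q1.
Round 5 fires r14, giving F.
Round 6 fires r5, r7, giving S, U53.
Round 7 fires r1, giving K.
Fixed point reached. E37 is concluded only by r12; r12 needs J96 (never derived).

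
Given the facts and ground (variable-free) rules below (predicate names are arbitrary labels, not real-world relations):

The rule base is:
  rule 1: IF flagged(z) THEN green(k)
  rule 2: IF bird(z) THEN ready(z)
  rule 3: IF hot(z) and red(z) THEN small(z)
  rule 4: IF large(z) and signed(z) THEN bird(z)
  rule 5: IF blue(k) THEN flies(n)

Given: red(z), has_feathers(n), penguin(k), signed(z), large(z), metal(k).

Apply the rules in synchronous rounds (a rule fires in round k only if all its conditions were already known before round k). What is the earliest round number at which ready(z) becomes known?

Round 1: rule 4 [IF large(z) and signed(z) THEN bird(z)]. Adds bird(z).
Round 2: rule 2 [IF bird(z) THEN ready(z)]. Adds ready(z).
ready(z) first appears in round 2.

2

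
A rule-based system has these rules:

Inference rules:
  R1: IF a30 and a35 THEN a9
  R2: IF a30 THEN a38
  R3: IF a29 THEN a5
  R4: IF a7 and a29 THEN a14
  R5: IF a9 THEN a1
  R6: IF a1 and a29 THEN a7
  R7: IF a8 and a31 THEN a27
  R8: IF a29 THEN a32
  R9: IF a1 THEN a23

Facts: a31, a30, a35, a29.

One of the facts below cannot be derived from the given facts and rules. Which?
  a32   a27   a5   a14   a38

a27

Round 1: R1 [IF a30 and a35 THEN a9]; R2 [IF a30 THEN a38]; R3 [IF a29 THEN a5]; R8 [IF a29 THEN a32]. Adds a9, a38, a5, a32.
Round 2: R5 [IF a9 THEN a1]. Adds a1.
Round 3: R6 [IF a1 and a29 THEN a7]; R9 [IF a1 THEN a23]. Adds a7, a23.
Round 4: R4 [IF a7 and a29 THEN a14]. Adds a14.
Derived: a14 (round 4), a38 (round 1), a32 (round 1), a5 (round 1). a27 never appears in any round.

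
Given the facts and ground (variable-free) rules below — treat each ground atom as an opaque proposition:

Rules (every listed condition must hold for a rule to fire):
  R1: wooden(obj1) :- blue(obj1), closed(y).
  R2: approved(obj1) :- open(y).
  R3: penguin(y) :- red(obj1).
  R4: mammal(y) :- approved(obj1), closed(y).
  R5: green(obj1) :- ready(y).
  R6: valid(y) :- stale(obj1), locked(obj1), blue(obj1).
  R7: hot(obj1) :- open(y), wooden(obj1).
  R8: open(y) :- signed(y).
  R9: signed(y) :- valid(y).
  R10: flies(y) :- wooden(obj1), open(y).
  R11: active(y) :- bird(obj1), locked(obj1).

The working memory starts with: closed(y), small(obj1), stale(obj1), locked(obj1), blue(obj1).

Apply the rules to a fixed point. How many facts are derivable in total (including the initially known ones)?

13

Round 1: R1 [wooden(obj1) :- blue(obj1), closed(y).]; R6 [valid(y) :- stale(obj1), locked(obj1), blue(obj1).]. Adds wooden(obj1), valid(y).
Round 2: R9 [signed(y) :- valid(y).]. Adds signed(y).
Round 3: R8 [open(y) :- signed(y).]. Adds open(y).
Round 4: R2 [approved(obj1) :- open(y).]; R7 [hot(obj1) :- open(y), wooden(obj1).]; R10 [flies(y) :- wooden(obj1), open(y).]. Adds approved(obj1), hot(obj1), flies(y).
Round 5: R4 [mammal(y) :- approved(obj1), closed(y).]. Adds mammal(y).
Closure: {approved(obj1), blue(obj1), closed(y), flies(y), hot(obj1), locked(obj1), mammal(y), open(y), signed(y), small(obj1), stale(obj1), valid(y), wooden(obj1)} — 13 facts.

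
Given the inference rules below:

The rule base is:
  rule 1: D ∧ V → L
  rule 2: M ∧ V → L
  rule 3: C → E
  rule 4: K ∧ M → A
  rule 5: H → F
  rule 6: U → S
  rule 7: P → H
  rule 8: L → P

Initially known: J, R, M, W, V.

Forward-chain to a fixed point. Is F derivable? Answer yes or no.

Round 1: rule 2 [M ∧ V → L]. New: L.
Round 2: rule 8 [L → P]. New: P.
Round 3: rule 7 [P → H]. New: H.
Round 4: rule 5 [H → F]. New: F.
F appears in round 4, so it is derivable.

yes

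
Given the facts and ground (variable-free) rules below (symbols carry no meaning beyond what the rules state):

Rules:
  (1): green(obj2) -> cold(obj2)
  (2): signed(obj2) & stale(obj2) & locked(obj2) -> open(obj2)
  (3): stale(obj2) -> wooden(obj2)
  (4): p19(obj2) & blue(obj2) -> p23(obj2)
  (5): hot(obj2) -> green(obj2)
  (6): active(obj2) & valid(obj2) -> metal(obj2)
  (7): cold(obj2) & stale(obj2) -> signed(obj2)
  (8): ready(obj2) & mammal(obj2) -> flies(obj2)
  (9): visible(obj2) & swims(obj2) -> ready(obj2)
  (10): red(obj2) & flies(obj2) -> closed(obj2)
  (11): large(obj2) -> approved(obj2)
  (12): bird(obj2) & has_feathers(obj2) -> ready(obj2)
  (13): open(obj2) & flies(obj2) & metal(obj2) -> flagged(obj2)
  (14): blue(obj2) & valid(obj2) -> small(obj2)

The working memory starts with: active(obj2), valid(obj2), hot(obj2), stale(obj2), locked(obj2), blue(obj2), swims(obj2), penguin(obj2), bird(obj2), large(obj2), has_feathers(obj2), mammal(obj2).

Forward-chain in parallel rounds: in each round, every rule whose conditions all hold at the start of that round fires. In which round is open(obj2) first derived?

4

Round 1: (3) [stale(obj2) -> wooden(obj2)]; (5) [hot(obj2) -> green(obj2)]; (6) [active(obj2) & valid(obj2) -> metal(obj2)]; (11) [large(obj2) -> approved(obj2)]; (12) [bird(obj2) & has_feathers(obj2) -> ready(obj2)]; (14) [blue(obj2) & valid(obj2) -> small(obj2)]. New: wooden(obj2), green(obj2), metal(obj2), approved(obj2), ready(obj2), small(obj2).
Round 2: (1) [green(obj2) -> cold(obj2)]; (8) [ready(obj2) & mammal(obj2) -> flies(obj2)]. New: cold(obj2), flies(obj2).
Round 3: (7) [cold(obj2) & stale(obj2) -> signed(obj2)]. New: signed(obj2).
Round 4: (2) [signed(obj2) & stale(obj2) & locked(obj2) -> open(obj2)]. New: open(obj2).
open(obj2) first appears in round 4.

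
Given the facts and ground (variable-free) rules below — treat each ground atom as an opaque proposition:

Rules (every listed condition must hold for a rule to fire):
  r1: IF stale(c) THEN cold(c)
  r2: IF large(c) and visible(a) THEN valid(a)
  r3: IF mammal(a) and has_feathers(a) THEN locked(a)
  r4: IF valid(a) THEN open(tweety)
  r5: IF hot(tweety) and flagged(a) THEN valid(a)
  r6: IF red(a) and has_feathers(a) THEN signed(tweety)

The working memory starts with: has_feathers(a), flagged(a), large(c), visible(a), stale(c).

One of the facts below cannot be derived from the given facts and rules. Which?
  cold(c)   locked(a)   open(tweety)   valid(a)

locked(a)

Round 1: r1 [IF stale(c) THEN cold(c)]; r2 [IF large(c) and visible(a) THEN valid(a)]. New: cold(c), valid(a).
Round 2: r4 [IF valid(a) THEN open(tweety)]. New: open(tweety).
Derived: cold(c) (round 1), open(tweety) (round 2), valid(a) (round 1). locked(a) never appears in any round.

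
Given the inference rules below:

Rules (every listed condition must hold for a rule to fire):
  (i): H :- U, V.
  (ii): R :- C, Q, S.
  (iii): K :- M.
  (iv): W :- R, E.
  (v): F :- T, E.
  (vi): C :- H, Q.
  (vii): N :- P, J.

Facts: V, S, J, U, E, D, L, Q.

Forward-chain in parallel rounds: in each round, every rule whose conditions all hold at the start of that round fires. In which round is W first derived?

4

Round 1 fires (i), giving H.
Round 2 fires (vi), giving C.
Round 3 fires (ii), giving R.
Round 4 fires (iv), giving W.
W first appears in round 4.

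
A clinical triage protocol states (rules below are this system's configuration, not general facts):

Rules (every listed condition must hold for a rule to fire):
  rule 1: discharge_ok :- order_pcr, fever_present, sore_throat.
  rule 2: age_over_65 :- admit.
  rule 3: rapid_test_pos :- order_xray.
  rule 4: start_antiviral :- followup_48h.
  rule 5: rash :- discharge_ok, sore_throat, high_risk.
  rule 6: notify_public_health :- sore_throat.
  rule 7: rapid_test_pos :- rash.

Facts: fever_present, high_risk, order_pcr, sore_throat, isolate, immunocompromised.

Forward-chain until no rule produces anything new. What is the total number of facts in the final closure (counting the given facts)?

[1] rule 1 [discharge_ok :- order_pcr, fever_present, sore_throat.]; rule 6 [notify_public_health :- sore_throat.]. ⇒ new: discharge_ok, notify_public_health.
[2] rule 5 [rash :- discharge_ok, sore_throat, high_risk.]. ⇒ new: rash.
[3] rule 7 [rapid_test_pos :- rash.]. ⇒ new: rapid_test_pos.
Closure: {discharge_ok, fever_present, high_risk, immunocompromised, isolate, notify_public_health, order_pcr, rapid_test_pos, rash, sore_throat} — 10 facts.

10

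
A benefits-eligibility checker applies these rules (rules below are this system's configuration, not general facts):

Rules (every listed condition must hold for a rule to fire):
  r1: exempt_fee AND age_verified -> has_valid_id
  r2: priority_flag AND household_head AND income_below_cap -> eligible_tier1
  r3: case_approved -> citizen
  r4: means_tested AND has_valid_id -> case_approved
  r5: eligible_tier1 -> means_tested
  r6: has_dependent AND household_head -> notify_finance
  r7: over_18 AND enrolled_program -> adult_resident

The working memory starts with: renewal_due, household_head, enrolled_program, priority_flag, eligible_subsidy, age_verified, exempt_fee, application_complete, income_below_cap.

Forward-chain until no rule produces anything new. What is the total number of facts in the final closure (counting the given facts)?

14

[1] r1 [exempt_fee AND age_verified -> has_valid_id]; r2 [priority_flag AND household_head AND income_below_cap -> eligible_tier1]. ⇒ new: has_valid_id, eligible_tier1.
[2] r5 [eligible_tier1 -> means_tested]. ⇒ new: means_tested.
[3] r4 [means_tested AND has_valid_id -> case_approved]. ⇒ new: case_approved.
[4] r3 [case_approved -> citizen]. ⇒ new: citizen.
Closure: {age_verified, application_complete, case_approved, citizen, eligible_subsidy, eligible_tier1, enrolled_program, exempt_fee, has_valid_id, household_head, income_below_cap, means_tested, priority_flag, renewal_due} — 14 facts.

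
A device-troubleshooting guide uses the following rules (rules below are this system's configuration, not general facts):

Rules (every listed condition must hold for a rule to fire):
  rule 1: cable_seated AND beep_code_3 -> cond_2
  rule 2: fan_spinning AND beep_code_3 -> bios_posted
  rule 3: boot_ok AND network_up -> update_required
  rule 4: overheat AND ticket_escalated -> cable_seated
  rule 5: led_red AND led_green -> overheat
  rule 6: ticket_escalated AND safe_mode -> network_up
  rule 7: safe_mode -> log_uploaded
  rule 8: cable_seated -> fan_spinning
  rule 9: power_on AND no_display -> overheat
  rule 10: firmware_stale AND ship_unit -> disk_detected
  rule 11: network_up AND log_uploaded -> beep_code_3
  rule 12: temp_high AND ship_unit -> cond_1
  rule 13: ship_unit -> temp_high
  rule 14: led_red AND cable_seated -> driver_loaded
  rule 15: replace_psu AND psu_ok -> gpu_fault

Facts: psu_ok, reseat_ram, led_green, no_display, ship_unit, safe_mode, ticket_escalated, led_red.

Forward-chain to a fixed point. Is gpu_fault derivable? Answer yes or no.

Round 1 — rule 5, rule 6, rule 7, rule 13, derive overheat, network_up, log_uploaded, temp_high.
Round 2 — rule 4, rule 11, rule 12, derive cable_seated, beep_code_3, cond_1.
Round 3 — rule 1, rule 8, rule 14, derive cond_2, fan_spinning, driver_loaded.
Round 4 — rule 2, derive bios_posted.
Fixed point reached. gpu_fault is concluded only by rule 15; rule 15 needs replace_psu (never derived).

no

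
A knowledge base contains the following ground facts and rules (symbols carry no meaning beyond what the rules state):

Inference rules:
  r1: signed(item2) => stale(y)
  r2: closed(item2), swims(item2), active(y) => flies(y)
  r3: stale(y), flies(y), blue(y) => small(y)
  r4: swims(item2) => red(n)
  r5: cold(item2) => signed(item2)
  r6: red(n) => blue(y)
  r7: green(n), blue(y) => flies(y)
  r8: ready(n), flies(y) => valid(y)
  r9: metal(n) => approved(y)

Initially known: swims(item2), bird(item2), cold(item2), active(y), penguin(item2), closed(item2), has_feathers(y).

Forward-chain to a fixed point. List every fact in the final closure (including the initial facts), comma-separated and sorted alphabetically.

active(y), bird(item2), blue(y), closed(item2), cold(item2), flies(y), has_feathers(y), penguin(item2), red(n), signed(item2), small(y), stale(y), swims(item2)

[1] r2 [closed(item2), swims(item2), active(y) => flies(y)]; r4 [swims(item2) => red(n)]; r5 [cold(item2) => signed(item2)]. ⇒ new: flies(y), red(n), signed(item2).
[2] r1 [signed(item2) => stale(y)]; r6 [red(n) => blue(y)]. ⇒ new: stale(y), blue(y).
[3] r3 [stale(y), flies(y), blue(y) => small(y)]. ⇒ new: small(y).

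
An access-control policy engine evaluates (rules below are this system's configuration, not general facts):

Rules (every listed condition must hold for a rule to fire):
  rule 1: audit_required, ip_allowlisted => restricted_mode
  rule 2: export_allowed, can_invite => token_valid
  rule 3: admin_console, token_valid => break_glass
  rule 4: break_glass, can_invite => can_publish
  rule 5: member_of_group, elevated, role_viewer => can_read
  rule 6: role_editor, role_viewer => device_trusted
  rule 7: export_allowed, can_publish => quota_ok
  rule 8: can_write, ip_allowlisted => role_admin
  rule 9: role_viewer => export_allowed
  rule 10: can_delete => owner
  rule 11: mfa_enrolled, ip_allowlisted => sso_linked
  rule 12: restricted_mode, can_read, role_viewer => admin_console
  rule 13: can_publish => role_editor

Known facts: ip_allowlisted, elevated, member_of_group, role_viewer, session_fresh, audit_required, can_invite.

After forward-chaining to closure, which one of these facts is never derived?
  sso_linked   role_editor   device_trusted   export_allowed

[1] rule 1 [audit_required, ip_allowlisted => restricted_mode]; rule 5 [member_of_group, elevated, role_viewer => can_read]; rule 9 [role_viewer => export_allowed]. ⇒ new: restricted_mode, can_read, export_allowed.
[2] rule 2 [export_allowed, can_invite => token_valid]; rule 12 [restricted_mode, can_read, role_viewer => admin_console]. ⇒ new: token_valid, admin_console.
[3] rule 3 [admin_console, token_valid => break_glass]. ⇒ new: break_glass.
[4] rule 4 [break_glass, can_invite => can_publish]. ⇒ new: can_publish.
[5] rule 7 [export_allowed, can_publish => quota_ok]; rule 13 [can_publish => role_editor]. ⇒ new: quota_ok, role_editor.
[6] rule 6 [role_editor, role_viewer => device_trusted]. ⇒ new: device_trusted.
Derived: device_trusted (round 6), export_allowed (round 1), role_editor (round 5). sso_linked never appears in any round.

sso_linked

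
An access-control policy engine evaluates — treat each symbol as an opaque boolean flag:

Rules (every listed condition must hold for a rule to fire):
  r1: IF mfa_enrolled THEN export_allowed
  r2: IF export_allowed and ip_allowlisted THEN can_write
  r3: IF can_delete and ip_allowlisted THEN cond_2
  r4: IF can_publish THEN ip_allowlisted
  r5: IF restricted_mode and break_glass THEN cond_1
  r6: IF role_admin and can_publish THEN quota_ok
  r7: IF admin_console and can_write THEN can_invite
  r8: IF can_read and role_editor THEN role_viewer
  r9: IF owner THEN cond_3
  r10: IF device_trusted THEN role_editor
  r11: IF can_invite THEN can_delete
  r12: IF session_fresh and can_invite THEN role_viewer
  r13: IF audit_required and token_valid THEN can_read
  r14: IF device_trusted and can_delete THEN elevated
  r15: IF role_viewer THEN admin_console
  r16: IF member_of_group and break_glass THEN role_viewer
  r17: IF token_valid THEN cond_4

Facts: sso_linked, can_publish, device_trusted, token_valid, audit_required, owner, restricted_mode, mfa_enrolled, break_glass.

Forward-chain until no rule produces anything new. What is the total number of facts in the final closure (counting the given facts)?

Round 1 — r1, r4, r5, r9, r10, r13, r17, derive export_allowed, ip_allowlisted, cond_1, cond_3, role_editor, can_read, cond_4.
Round 2 — r2, r8, derive can_write, role_viewer.
Round 3 — r15, derive admin_console.
Round 4 — r7, derive can_invite.
Round 5 — r11, derive can_delete.
Round 6 — r3, r14, derive cond_2, elevated.
Closure: {admin_console, audit_required, break_glass, can_delete, can_invite, can_publish, can_read, can_write, cond_1, cond_2, cond_3, cond_4, device_trusted, elevated, export_allowed, ip_allowlisted, mfa_enrolled, owner, restricted_mode, role_editor, role_viewer, sso_linked, token_valid} — 23 facts.

23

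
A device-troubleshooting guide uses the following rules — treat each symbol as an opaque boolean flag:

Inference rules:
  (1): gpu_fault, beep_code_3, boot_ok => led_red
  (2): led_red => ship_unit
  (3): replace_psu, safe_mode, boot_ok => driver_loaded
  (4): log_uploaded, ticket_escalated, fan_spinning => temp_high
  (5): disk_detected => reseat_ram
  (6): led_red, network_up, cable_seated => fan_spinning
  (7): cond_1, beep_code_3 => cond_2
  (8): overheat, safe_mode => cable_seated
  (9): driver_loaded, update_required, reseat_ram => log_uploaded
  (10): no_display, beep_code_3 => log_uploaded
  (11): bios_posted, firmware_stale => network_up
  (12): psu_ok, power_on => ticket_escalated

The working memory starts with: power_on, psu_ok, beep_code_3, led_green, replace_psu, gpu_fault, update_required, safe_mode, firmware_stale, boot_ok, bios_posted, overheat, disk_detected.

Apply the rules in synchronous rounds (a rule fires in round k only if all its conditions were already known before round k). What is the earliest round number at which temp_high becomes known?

3

Round 1: (1) [gpu_fault, beep_code_3, boot_ok => led_red]; (3) [replace_psu, safe_mode, boot_ok => driver_loaded]; (5) [disk_detected => reseat_ram]; (8) [overheat, safe_mode => cable_seated]; (11) [bios_posted, firmware_stale => network_up]; (12) [psu_ok, power_on => ticket_escalated]. Adds led_red, driver_loaded, reseat_ram, cable_seated, network_up, ticket_escalated.
Round 2: (2) [led_red => ship_unit]; (6) [led_red, network_up, cable_seated => fan_spinning]; (9) [driver_loaded, update_required, reseat_ram => log_uploaded]. Adds ship_unit, fan_spinning, log_uploaded.
Round 3: (4) [log_uploaded, ticket_escalated, fan_spinning => temp_high]. Adds temp_high.
temp_high first appears in round 3.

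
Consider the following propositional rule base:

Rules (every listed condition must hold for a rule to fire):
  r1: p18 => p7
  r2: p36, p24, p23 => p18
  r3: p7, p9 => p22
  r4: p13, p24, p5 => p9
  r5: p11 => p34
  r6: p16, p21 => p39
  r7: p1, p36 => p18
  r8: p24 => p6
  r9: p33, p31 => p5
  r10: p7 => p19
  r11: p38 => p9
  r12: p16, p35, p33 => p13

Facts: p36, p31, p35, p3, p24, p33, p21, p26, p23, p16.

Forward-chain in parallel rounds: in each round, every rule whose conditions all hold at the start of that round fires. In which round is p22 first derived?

3

Round 1 — r2, r6, r8, r9, r12, derive p18, p39, p6, p5, p13.
Round 2 — r1, r4, derive p7, p9.
Round 3 — r3, r10, derive p22, p19.
p22 first appears in round 3.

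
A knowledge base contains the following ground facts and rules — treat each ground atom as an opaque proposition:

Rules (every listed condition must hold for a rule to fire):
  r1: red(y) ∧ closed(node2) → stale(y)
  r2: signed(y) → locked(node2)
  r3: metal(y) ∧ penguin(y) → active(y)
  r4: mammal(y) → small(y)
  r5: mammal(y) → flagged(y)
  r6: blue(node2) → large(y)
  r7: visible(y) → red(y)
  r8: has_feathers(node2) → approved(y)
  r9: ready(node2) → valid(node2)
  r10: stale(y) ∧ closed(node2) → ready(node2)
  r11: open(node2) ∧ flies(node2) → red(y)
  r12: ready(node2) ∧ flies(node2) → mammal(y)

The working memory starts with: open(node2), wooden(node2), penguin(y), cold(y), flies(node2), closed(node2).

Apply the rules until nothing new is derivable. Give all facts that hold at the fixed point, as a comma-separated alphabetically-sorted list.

Round 1: r11 [open(node2) ∧ flies(node2) → red(y)]. New: red(y).
Round 2: r1 [red(y) ∧ closed(node2) → stale(y)]. New: stale(y).
Round 3: r10 [stale(y) ∧ closed(node2) → ready(node2)]. New: ready(node2).
Round 4: r9 [ready(node2) → valid(node2)]; r12 [ready(node2) ∧ flies(node2) → mammal(y)]. New: valid(node2), mammal(y).
Round 5: r4 [mammal(y) → small(y)]; r5 [mammal(y) → flagged(y)]. New: small(y), flagged(y).

closed(node2), cold(y), flagged(y), flies(node2), mammal(y), open(node2), penguin(y), ready(node2), red(y), small(y), stale(y), valid(node2), wooden(node2)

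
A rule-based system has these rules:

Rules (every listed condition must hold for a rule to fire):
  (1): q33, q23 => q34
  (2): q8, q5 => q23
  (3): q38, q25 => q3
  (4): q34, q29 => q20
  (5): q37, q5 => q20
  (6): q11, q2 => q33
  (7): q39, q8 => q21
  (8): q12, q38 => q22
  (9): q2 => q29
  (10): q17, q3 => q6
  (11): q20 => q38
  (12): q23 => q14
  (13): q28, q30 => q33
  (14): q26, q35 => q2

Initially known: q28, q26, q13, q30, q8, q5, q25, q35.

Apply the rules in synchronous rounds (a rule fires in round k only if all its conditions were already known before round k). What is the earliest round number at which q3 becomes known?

[1] (2) [q8, q5 => q23]; (13) [q28, q30 => q33]; (14) [q26, q35 => q2]. ⇒ new: q23, q33, q2.
[2] (1) [q33, q23 => q34]; (9) [q2 => q29]; (12) [q23 => q14]. ⇒ new: q34, q29, q14.
[3] (4) [q34, q29 => q20]. ⇒ new: q20.
[4] (11) [q20 => q38]. ⇒ new: q38.
[5] (3) [q38, q25 => q3]. ⇒ new: q3.
q3 first appears in round 5.

5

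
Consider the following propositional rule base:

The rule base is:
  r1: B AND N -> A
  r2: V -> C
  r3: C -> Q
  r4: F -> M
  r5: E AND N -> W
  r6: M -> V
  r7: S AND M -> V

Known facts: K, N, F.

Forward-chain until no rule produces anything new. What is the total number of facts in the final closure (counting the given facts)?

7

Round 1 — r4, derive M.
Round 2 — r6, derive V.
Round 3 — r2, derive C.
Round 4 — r3, derive Q.
Closure: {C, F, K, M, N, Q, V} — 7 facts.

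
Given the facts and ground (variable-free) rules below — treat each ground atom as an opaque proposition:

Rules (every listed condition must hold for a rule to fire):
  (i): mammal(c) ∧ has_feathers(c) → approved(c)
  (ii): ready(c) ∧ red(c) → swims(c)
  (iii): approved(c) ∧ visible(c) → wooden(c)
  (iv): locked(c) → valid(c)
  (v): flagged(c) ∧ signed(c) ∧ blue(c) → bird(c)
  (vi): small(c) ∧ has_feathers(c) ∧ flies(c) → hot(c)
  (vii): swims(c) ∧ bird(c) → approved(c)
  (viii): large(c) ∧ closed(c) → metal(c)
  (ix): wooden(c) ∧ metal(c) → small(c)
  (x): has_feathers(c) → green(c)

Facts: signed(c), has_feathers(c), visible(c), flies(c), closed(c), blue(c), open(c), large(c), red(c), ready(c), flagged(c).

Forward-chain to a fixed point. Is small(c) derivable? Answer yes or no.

Round 1 fires (ii), (v), (viii), (x), giving swims(c), bird(c), metal(c), green(c).
Round 2 fires (vii), giving approved(c).
Round 3 fires (iii), giving wooden(c).
Round 4 fires (ix), giving small(c).
Round 5 fires (vi), giving hot(c).
small(c) appears in round 4, so it is derivable.

yes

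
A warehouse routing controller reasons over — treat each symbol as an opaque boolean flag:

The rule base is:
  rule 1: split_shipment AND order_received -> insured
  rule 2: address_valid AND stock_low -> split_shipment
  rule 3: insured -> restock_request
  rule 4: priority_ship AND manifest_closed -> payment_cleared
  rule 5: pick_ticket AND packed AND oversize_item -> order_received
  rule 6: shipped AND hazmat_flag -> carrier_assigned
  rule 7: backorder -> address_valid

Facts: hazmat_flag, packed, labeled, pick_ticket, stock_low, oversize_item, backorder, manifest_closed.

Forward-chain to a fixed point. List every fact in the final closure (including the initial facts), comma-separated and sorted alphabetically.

address_valid, backorder, hazmat_flag, insured, labeled, manifest_closed, order_received, oversize_item, packed, pick_ticket, restock_request, split_shipment, stock_low

Round 1: rule 5 [pick_ticket AND packed AND oversize_item -> order_received]; rule 7 [backorder -> address_valid]. Adds order_received, address_valid.
Round 2: rule 2 [address_valid AND stock_low -> split_shipment]. Adds split_shipment.
Round 3: rule 1 [split_shipment AND order_received -> insured]. Adds insured.
Round 4: rule 3 [insured -> restock_request]. Adds restock_request.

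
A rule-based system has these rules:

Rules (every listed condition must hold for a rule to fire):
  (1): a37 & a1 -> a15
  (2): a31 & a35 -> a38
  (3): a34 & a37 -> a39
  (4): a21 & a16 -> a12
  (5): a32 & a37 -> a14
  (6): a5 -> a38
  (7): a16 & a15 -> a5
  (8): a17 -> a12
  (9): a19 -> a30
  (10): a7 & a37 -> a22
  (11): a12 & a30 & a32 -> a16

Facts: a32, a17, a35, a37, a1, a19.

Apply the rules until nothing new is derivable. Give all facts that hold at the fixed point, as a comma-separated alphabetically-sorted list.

a1, a12, a14, a15, a16, a17, a19, a30, a32, a35, a37, a38, a5

[1] (1) [a37 & a1 -> a15]; (5) [a32 & a37 -> a14]; (8) [a17 -> a12]; (9) [a19 -> a30]. ⇒ new: a15, a14, a12, a30.
[2] (11) [a12 & a30 & a32 -> a16]. ⇒ new: a16.
[3] (7) [a16 & a15 -> a5]. ⇒ new: a5.
[4] (6) [a5 -> a38]. ⇒ new: a38.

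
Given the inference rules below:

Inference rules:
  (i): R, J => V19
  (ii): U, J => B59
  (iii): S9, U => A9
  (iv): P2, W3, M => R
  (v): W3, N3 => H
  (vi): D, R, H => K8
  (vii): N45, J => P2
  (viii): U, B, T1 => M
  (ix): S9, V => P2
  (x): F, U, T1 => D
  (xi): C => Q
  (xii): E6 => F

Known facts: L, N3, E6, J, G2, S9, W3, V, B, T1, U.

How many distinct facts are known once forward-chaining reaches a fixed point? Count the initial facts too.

[1] (ii) [U, J => B59]; (iii) [S9, U => A9]; (v) [W3, N3 => H]; (viii) [U, B, T1 => M]; (ix) [S9, V => P2]; (xii) [E6 => F]. ⇒ new: B59, A9, H, M, P2, F.
[2] (iv) [P2, W3, M => R]; (x) [F, U, T1 => D]. ⇒ new: R, D.
[3] (i) [R, J => V19]; (vi) [D, R, H => K8]. ⇒ new: V19, K8.
Closure: {A9, B, B59, D, E6, F, G2, H, J, K8, L, M, N3, P2, R, S9, T1, U, V, V19, W3} — 21 facts.

21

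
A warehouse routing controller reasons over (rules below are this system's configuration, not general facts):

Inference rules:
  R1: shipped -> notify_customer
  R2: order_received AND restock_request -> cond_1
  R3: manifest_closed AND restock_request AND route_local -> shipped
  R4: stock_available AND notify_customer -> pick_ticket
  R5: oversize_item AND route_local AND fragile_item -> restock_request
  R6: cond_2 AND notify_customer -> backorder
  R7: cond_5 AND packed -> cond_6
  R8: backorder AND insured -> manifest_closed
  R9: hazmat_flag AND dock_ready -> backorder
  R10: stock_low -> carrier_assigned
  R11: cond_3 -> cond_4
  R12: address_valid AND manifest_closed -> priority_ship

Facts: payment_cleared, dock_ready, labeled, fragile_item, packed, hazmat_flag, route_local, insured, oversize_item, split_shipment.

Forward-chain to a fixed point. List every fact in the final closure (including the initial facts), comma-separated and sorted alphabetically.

Round 1: R5 [oversize_item AND route_local AND fragile_item -> restock_request]; R9 [hazmat_flag AND dock_ready -> backorder]. New: restock_request, backorder.
Round 2: R8 [backorder AND insured -> manifest_closed]. New: manifest_closed.
Round 3: R3 [manifest_closed AND restock_request AND route_local -> shipped]. New: shipped.
Round 4: R1 [shipped -> notify_customer]. New: notify_customer.

backorder, dock_ready, fragile_item, hazmat_flag, insured, labeled, manifest_closed, notify_customer, oversize_item, packed, payment_cleared, restock_request, route_local, shipped, split_shipment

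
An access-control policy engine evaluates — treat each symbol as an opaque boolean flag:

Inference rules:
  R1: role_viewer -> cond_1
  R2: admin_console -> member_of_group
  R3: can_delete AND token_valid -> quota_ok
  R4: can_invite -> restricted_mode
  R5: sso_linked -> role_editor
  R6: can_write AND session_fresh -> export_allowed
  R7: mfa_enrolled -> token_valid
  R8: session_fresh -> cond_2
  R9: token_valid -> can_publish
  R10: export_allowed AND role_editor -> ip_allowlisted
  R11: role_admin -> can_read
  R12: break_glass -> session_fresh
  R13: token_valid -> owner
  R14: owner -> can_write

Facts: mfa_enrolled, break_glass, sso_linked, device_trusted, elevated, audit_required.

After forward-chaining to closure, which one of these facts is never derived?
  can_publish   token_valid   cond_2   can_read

[1] R5 [sso_linked -> role_editor]; R7 [mfa_enrolled -> token_valid]; R12 [break_glass -> session_fresh]. ⇒ new: role_editor, token_valid, session_fresh.
[2] R8 [session_fresh -> cond_2]; R9 [token_valid -> can_publish]; R13 [token_valid -> owner]. ⇒ new: cond_2, can_publish, owner.
[3] R14 [owner -> can_write]. ⇒ new: can_write.
[4] R6 [can_write AND session_fresh -> export_allowed]. ⇒ new: export_allowed.
[5] R10 [export_allowed AND role_editor -> ip_allowlisted]. ⇒ new: ip_allowlisted.
Derived: token_valid (round 1), can_publish (round 2), cond_2 (round 2). can_read never appears in any round.

can_read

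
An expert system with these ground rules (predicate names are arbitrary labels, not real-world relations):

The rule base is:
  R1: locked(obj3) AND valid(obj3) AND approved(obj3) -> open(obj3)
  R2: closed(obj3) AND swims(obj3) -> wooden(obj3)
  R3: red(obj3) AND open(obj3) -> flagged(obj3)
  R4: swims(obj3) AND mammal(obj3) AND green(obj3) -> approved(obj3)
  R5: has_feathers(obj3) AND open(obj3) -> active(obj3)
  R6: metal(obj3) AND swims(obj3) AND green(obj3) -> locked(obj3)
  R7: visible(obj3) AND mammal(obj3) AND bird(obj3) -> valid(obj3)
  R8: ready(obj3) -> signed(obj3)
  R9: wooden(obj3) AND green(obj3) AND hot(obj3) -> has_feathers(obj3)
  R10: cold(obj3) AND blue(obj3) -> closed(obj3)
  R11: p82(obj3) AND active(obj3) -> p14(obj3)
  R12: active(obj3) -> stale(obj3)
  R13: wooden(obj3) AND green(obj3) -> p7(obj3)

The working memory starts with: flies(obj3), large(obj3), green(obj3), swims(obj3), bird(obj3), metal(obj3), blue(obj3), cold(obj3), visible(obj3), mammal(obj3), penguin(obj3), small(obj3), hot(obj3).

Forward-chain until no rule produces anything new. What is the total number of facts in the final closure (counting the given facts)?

Round 1 fires R4, R6, R7, R10, giving approved(obj3), locked(obj3), valid(obj3), closed(obj3).
Round 2 fires R1, R2, giving open(obj3), wooden(obj3).
Round 3 fires R9, R13, giving has_feathers(obj3), p7(obj3).
Round 4 fires R5, giving active(obj3).
Round 5 fires R12, giving stale(obj3).
Closure: {active(obj3), approved(obj3), bird(obj3), blue(obj3), closed(obj3), cold(obj3), flies(obj3), green(obj3), has_feathers(obj3), hot(obj3), large(obj3), locked(obj3), mammal(obj3), metal(obj3), open(obj3), p7(obj3), penguin(obj3), small(obj3), stale(obj3), swims(obj3), valid(obj3), visible(obj3), wooden(obj3)} — 23 facts.

23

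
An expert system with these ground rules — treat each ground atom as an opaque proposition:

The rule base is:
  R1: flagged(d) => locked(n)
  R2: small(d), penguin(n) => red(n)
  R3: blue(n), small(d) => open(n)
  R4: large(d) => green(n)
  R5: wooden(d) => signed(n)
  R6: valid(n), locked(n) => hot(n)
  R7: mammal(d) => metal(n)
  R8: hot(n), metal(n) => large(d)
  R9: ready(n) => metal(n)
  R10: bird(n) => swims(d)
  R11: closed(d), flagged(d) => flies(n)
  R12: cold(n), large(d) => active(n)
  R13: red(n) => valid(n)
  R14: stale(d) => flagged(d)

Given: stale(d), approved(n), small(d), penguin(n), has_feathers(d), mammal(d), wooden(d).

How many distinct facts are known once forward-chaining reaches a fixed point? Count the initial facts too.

Round 1 — R2, R5, R7, R14, derive red(n), signed(n), metal(n), flagged(d).
Round 2 — R1, R13, derive locked(n), valid(n).
Round 3 — R6, derive hot(n).
Round 4 — R8, derive large(d).
Round 5 — R4, derive green(n).
Closure: {approved(n), flagged(d), green(n), has_feathers(d), hot(n), large(d), locked(n), mammal(d), metal(n), penguin(n), red(n), signed(n), small(d), stale(d), valid(n), wooden(d)} — 16 facts.

16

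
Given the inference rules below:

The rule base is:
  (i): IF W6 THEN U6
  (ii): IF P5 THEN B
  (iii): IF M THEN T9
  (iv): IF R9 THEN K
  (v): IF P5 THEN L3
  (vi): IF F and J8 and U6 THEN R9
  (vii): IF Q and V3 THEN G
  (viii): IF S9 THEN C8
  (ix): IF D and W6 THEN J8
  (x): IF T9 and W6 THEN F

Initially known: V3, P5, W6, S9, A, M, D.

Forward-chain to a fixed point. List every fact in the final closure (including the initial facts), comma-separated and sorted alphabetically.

A, B, C8, D, F, J8, K, L3, M, P5, R9, S9, T9, U6, V3, W6

Round 1 fires (i), (ii), (iii), (v), (viii), (ix), giving U6, B, T9, L3, C8, J8.
Round 2 fires (x), giving F.
Round 3 fires (vi), giving R9.
Round 4 fires (iv), giving K.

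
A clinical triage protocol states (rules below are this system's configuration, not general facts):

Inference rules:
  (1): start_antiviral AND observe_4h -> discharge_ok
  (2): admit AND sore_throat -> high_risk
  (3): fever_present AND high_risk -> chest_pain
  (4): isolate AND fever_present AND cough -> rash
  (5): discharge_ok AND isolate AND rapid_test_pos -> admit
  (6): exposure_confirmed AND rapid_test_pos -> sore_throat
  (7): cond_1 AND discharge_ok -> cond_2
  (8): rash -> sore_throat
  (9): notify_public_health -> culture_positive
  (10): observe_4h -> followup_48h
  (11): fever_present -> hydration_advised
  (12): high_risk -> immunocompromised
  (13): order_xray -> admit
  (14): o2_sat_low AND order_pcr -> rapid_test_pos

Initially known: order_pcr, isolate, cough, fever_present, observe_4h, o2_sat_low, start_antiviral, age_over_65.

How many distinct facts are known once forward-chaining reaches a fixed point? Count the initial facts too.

18

Round 1: (1) [start_antiviral AND observe_4h -> discharge_ok]; (4) [isolate AND fever_present AND cough -> rash]; (10) [observe_4h -> followup_48h]; (11) [fever_present -> hydration_advised]; (14) [o2_sat_low AND order_pcr -> rapid_test_pos]. New: discharge_ok, rash, followup_48h, hydration_advised, rapid_test_pos.
Round 2: (5) [discharge_ok AND isolate AND rapid_test_pos -> admit]; (8) [rash -> sore_throat]. New: admit, sore_throat.
Round 3: (2) [admit AND sore_throat -> high_risk]. New: high_risk.
Round 4: (3) [fever_present AND high_risk -> chest_pain]; (12) [high_risk -> immunocompromised]. New: chest_pain, immunocompromised.
Closure: {admit, age_over_65, chest_pain, cough, discharge_ok, fever_present, followup_48h, high_risk, hydration_advised, immunocompromised, isolate, o2_sat_low, observe_4h, order_pcr, rapid_test_pos, rash, sore_throat, start_antiviral} — 18 facts.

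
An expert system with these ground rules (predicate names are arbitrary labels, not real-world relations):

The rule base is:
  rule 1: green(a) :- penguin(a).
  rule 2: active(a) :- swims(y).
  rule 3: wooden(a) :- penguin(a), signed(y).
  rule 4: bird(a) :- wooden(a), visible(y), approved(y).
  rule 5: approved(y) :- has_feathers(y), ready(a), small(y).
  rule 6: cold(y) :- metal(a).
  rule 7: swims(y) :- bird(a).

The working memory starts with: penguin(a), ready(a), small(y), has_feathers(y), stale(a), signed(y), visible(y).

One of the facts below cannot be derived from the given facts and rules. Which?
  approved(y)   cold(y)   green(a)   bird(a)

Round 1 fires rule 1, rule 3, rule 5, giving green(a), wooden(a), approved(y).
Round 2 fires rule 4, giving bird(a).
Round 3 fires rule 7, giving swims(y).
Round 4 fires rule 2, giving active(a).
Derived: green(a) (round 1), approved(y) (round 1), bird(a) (round 2). cold(y) never appears in any round.

cold(y)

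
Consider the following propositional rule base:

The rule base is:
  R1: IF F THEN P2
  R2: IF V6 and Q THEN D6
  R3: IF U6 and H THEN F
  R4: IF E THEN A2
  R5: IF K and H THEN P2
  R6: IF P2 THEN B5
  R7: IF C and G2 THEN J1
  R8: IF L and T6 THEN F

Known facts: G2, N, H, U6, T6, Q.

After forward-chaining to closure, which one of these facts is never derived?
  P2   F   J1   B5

Round 1 — R3, derive F.
Round 2 — R1, derive P2.
Round 3 — R6, derive B5.
Derived: P2 (round 2), B5 (round 3), F (round 1). J1 never appears in any round.

J1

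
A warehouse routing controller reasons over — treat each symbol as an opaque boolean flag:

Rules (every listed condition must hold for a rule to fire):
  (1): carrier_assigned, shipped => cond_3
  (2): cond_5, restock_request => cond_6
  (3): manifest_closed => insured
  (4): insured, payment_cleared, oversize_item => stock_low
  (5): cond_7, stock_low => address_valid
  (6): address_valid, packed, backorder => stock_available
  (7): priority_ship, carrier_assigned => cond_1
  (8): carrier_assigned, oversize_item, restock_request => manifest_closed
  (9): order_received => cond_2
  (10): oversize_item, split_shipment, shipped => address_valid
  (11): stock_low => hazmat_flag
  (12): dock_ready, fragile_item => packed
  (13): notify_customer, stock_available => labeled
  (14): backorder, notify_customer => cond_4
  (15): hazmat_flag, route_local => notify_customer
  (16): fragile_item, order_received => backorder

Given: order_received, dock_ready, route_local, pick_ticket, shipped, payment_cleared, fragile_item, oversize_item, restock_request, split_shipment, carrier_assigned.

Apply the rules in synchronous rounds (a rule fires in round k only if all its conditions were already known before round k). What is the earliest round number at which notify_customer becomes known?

Round 1: (1) [carrier_assigned, shipped => cond_3]; (8) [carrier_assigned, oversize_item, restock_request => manifest_closed]; (9) [order_received => cond_2]; (10) [oversize_item, split_shipment, shipped => address_valid]; (12) [dock_ready, fragile_item => packed]; (16) [fragile_item, order_received => backorder]. Adds cond_3, manifest_closed, cond_2, address_valid, packed, backorder.
Round 2: (3) [manifest_closed => insured]; (6) [address_valid, packed, backorder => stock_available]. Adds insured, stock_available.
Round 3: (4) [insured, payment_cleared, oversize_item => stock_low]. Adds stock_low.
Round 4: (11) [stock_low => hazmat_flag]. Adds hazmat_flag.
Round 5: (15) [hazmat_flag, route_local => notify_customer]. Adds notify_customer.
notify_customer first appears in round 5.

5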